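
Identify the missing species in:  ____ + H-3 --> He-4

proton

Conserve mass number: A + 3 = 4, so A = 1.
Conserve atomic number: Z + 1 = 2, so Z = 1.
A = 1 and Z = 1 is H-1 — a proton.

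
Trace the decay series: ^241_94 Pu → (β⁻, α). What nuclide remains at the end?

Start: (A, Z) = (241, 94).
After β⁻: (241, 95).
After α: (237, 93).
Z = 93 is neptunium.

Np-237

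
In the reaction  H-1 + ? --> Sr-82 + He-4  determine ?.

Conserve mass number: 1 + A = 82 + 4, so A = 85.
Conserve atomic number: 1 + Z = 38 + 2, so Z = 39.
Z = 39 is yttrium, so the species is Y-85.

Y-85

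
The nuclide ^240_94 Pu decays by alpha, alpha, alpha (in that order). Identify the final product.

Ra-228

Start: (A, Z) = (240, 94).
After α: (236, 92).
After α: (232, 90).
After α: (228, 88).
Z = 88 is radium.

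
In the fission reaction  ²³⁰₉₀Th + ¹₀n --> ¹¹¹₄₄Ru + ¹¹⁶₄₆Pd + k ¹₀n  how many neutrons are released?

Conserve mass number: 231 = 111 + 116 + k, so k = 231 − 227 = 4.
Check atomic number: 90 = 44 + 46 + 0 = 90. ✓

4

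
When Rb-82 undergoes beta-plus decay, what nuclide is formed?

Beta-plus decay: mass number changes by +0, atomic number by -1.
A: 82 = 82; Z: 37 − 1 = 36.
Z = 36 is krypton, so the daughter is Kr-82.

Kr-82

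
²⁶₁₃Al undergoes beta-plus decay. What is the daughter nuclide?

Beta-plus decay: mass number changes by +0, atomic number by -1.
A: 26 = 26; Z: 13 − 1 = 12.
Z = 12 is magnesium, so the daughter is ²⁶₁₂Mg.

Mg-26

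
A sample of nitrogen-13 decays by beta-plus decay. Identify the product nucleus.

Beta-plus decay: mass number changes by +0, atomic number by -1.
A: 13 = 13; Z: 7 − 1 = 6.
Z = 6 is carbon, so the daughter is carbon-13.

C-13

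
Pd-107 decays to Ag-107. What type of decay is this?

beta-minus decay

ΔA = 107 − 107 = 0; ΔZ = 47 − 46 = +1.
A is unchanged and Z rises by 1 — a neutron has become a proton (β⁻ decay).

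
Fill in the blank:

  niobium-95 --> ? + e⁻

Conserve mass number: 95 = A + 0, so A = 95.
Conserve atomic number: 41 = Z − 1, so Z = 42.
Z = 42 is molybdenum, so the species is molybdenum-95.

Mo-95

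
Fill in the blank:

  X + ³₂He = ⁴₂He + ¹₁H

deuteron

Conserve mass number: A + 3 = 4 + 1, so A = 2.
Conserve atomic number: Z + 2 = 2 + 1, so Z = 1.
A = 2 and Z = 1 is ²₁H — a deuteron.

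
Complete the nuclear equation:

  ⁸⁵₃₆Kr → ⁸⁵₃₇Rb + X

Conserve mass number: 85 = 85 + A, so A = 0.
Conserve atomic number: 36 = 37 + Z, so Z = -1.
A = 0 and Z = -1 is ⁰₋₁e — a beta-minus particle.

beta-minus particle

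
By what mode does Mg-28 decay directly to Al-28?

beta-minus decay

ΔA = 28 − 28 = 0; ΔZ = 13 − 12 = +1.
A is unchanged and Z rises by 1 — a neutron has become a proton (β⁻ decay).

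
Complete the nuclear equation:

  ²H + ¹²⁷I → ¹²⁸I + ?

proton

Conserve mass number: 2 + 127 = 128 + A, so A = 1.
Conserve atomic number: 1 + 53 = 53 + Z, so Z = 1.
A = 1 and Z = 1 is ¹H — a proton.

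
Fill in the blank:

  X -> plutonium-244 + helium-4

Cm-248

Conserve mass number: A = 244 + 4, so A = 248.
Conserve atomic number: Z = 94 + 2, so Z = 96.
Z = 96 is curium, so the species is curium-248.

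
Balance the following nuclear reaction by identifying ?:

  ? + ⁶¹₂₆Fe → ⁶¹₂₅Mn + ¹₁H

neutron

Conserve mass number: A + 61 = 61 + 1, so A = 1.
Conserve atomic number: Z + 26 = 25 + 1, so Z = 0.
A = 1 and Z = 0 is ¹₀n — a neutron.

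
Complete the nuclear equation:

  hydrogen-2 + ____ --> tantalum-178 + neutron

Hf-177

Conserve mass number: 2 + A = 178 + 1, so A = 177.
Conserve atomic number: 1 + Z = 73 + 0, so Z = 72.
Z = 72 is hafnium, so the species is hafnium-177.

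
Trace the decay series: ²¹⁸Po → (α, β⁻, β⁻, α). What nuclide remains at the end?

Pb-210

Start: (A, Z) = (218, 84).
After α: (214, 82).
After β⁻: (214, 83).
After β⁻: (214, 84).
After α: (210, 82).
Z = 82 is lead.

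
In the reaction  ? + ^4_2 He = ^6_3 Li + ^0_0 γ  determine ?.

deuteron

Conserve mass number: A + 4 = 6 + 0, so A = 2.
Conserve atomic number: Z + 2 = 3 + 0, so Z = 1.
A = 2 and Z = 1 is ^2_1 H — a deuteron.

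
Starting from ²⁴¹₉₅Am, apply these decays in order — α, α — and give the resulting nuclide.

Start: (A, Z) = (241, 95).
After α: (237, 93).
After α: (233, 91).
Z = 91 is protactinium.

Pa-233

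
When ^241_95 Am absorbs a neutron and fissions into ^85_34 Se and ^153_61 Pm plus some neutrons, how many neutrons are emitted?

Conserve mass number: 242 = 85 + 153 + k, so k = 242 − 238 = 4.
Check atomic number: 95 = 34 + 61 + 0 = 95. ✓

4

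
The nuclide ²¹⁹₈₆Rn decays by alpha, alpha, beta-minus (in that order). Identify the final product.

Start: (A, Z) = (219, 86).
After α: (215, 84).
After α: (211, 82).
After β⁻: (211, 83).
Z = 83 is bismuth.

Bi-211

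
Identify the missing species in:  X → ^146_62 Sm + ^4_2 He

Conserve mass number: A = 146 + 4, so A = 150.
Conserve atomic number: Z = 62 + 2, so Z = 64.
Z = 64 is gadolinium, so the species is ^150_64 Gd.

Gd-150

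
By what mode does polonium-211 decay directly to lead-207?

ΔA = 207 − 211 = -4; ΔZ = 82 − 84 = -2.
A drops by 4 and Z drops by 2 — the signature of alpha emission.

alpha decay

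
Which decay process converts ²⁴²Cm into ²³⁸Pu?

ΔA = 238 − 242 = -4; ΔZ = 94 − 96 = -2.
A drops by 4 and Z drops by 2 — the signature of alpha emission.

alpha decay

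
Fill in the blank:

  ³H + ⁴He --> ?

Conserve mass number: 3 + 4 = A, so A = 7.
Conserve atomic number: 1 + 2 = Z, so Z = 3.
Z = 3 is lithium, so the species is ⁷Li.

Li-7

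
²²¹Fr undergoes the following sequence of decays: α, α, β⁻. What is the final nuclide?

Start: (A, Z) = (221, 87).
After α: (217, 85).
After α: (213, 83).
After β⁻: (213, 84).
Z = 84 is polonium.

Po-213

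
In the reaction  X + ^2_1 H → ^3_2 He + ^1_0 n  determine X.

deuteron

Conserve mass number: A + 2 = 3 + 1, so A = 2.
Conserve atomic number: Z + 1 = 2 + 0, so Z = 1.
A = 2 and Z = 1 is ^2_1 H — a deuteron.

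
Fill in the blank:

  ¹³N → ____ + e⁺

Conserve mass number: 13 = A + 0, so A = 13.
Conserve atomic number: 7 = Z + 1, so Z = 6.
Z = 6 is carbon, so the species is ¹³C.

C-13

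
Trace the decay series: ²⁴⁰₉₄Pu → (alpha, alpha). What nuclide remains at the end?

Start: (A, Z) = (240, 94).
After α: (236, 92).
After α: (232, 90).
Z = 90 is thorium.

Th-232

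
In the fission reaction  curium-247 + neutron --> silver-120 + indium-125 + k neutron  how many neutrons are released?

Conserve mass number: 248 = 120 + 125 + k, so k = 248 − 245 = 3.
Check atomic number: 96 = 47 + 49 + 0 = 96. ✓

3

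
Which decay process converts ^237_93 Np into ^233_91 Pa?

alpha decay

ΔA = 233 − 237 = -4; ΔZ = 91 − 93 = -2.
A drops by 4 and Z drops by 2 — the signature of alpha emission.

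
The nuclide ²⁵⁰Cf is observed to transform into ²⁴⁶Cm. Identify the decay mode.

ΔA = 246 − 250 = -4; ΔZ = 96 − 98 = -2.
A drops by 4 and Z drops by 2 — the signature of alpha emission.

alpha decay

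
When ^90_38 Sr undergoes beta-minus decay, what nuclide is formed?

Y-90

Beta-minus decay: mass number changes by +0, atomic number by +1.
A: 90 = 90; Z: 38 + 1 = 39.
Z = 39 is yttrium, so the daughter is ^90_39 Y.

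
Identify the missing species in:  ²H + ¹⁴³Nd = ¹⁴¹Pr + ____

Conserve mass number: 2 + 143 = 141 + A, so A = 4.
Conserve atomic number: 1 + 60 = 59 + Z, so Z = 2.
A = 4 and Z = 2 is ⁴He — an alpha particle.

alpha particle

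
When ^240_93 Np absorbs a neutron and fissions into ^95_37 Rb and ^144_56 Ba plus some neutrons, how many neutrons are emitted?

2

Conserve mass number: 241 = 95 + 144 + k, so k = 241 − 239 = 2.
Check atomic number: 93 = 37 + 56 + 0 = 93. ✓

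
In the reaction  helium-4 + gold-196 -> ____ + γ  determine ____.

Conserve mass number: 4 + 196 = A + 0, so A = 200.
Conserve atomic number: 2 + 79 = Z + 0, so Z = 81.
Z = 81 is thallium, so the species is thallium-200.

Tl-200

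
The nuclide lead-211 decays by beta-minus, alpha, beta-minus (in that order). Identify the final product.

Pb-207

Start: (A, Z) = (211, 82).
After β⁻: (211, 83).
After α: (207, 81).
After β⁻: (207, 82).
Z = 82 is lead.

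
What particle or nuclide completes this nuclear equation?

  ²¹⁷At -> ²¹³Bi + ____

alpha particle

Conserve mass number: 217 = 213 + A, so A = 4.
Conserve atomic number: 85 = 83 + Z, so Z = 2.
A = 4 and Z = 2 is ⁴He — an alpha particle.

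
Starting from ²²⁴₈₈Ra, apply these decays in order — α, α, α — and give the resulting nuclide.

Start: (A, Z) = (224, 88).
After α: (220, 86).
After α: (216, 84).
After α: (212, 82).
Z = 82 is lead.

Pb-212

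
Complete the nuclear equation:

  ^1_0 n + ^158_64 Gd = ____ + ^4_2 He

Sm-155

Conserve mass number: 1 + 158 = A + 4, so A = 155.
Conserve atomic number: 0 + 64 = Z + 2, so Z = 62.
Z = 62 is samarium, so the species is ^155_62 Sm.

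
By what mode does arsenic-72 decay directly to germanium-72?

ΔA = 72 − 72 = 0; ΔZ = 32 − 33 = -1.
A is unchanged and Z drops by 1 — a proton has become a neutron (β⁺ emission or electron capture).

beta-plus decay or electron capture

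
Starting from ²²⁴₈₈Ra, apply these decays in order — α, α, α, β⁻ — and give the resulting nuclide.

Bi-212

Start: (A, Z) = (224, 88).
After α: (220, 86).
After α: (216, 84).
After α: (212, 82).
After β⁻: (212, 83).
Z = 83 is bismuth.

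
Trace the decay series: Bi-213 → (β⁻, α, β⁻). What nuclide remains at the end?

Start: (A, Z) = (213, 83).
After β⁻: (213, 84).
After α: (209, 82).
After β⁻: (209, 83).
Z = 83 is bismuth.

Bi-209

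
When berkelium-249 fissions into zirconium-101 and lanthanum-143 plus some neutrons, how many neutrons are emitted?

5

Conserve mass number: 249 = 101 + 143 + k, so k = 249 − 244 = 5.
Check atomic number: 97 = 40 + 57 + 0 = 97. ✓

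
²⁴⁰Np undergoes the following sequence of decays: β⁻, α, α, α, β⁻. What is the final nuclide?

Start: (A, Z) = (240, 93).
After β⁻: (240, 94).
After α: (236, 92).
After α: (232, 90).
After α: (228, 88).
After β⁻: (228, 89).
Z = 89 is actinium.

Ac-228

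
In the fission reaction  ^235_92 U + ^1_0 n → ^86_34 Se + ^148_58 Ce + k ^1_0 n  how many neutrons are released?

Conserve mass number: 236 = 86 + 148 + k, so k = 236 − 234 = 2.
Check atomic number: 92 = 34 + 58 + 0 = 92. ✓

2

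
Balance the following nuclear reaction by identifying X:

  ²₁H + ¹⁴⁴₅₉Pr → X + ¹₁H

Conserve mass number: 2 + 144 = A + 1, so A = 145.
Conserve atomic number: 1 + 59 = Z + 1, so Z = 59.
Z = 59 is praseodymium, so the species is ¹⁴⁵₅₉Pr.

Pr-145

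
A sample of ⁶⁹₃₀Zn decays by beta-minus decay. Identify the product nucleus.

Beta-minus decay: mass number changes by +0, atomic number by +1.
A: 69 = 69; Z: 30 + 1 = 31.
Z = 31 is gallium, so the daughter is ⁶⁹₃₁Ga.

Ga-69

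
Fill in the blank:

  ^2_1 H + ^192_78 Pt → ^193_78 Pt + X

Conserve mass number: 2 + 192 = 193 + A, so A = 1.
Conserve atomic number: 1 + 78 = 78 + Z, so Z = 1.
A = 1 and Z = 1 is ^1_1 H — a proton.

proton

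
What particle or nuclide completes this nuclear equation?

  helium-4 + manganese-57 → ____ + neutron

Conserve mass number: 4 + 57 = A + 1, so A = 60.
Conserve atomic number: 2 + 25 = Z + 0, so Z = 27.
Z = 27 is cobalt, so the species is cobalt-60.

Co-60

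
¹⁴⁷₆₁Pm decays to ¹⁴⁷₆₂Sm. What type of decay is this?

beta-minus decay

ΔA = 147 − 147 = 0; ΔZ = 62 − 61 = +1.
A is unchanged and Z rises by 1 — a neutron has become a proton (β⁻ decay).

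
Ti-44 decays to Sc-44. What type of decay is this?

ΔA = 44 − 44 = 0; ΔZ = 21 − 22 = -1.
A is unchanged and Z drops by 1 — a proton has become a neutron (β⁺ emission or electron capture).

beta-plus decay or electron capture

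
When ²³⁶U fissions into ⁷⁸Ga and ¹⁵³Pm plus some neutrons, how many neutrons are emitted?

Conserve mass number: 236 = 78 + 153 + k, so k = 236 − 231 = 5.
Check atomic number: 92 = 31 + 61 + 0 = 92. ✓

5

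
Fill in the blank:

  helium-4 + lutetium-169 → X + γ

Conserve mass number: 4 + 169 = A + 0, so A = 173.
Conserve atomic number: 2 + 71 = Z + 0, so Z = 73.
Z = 73 is tantalum, so the species is tantalum-173.

Ta-173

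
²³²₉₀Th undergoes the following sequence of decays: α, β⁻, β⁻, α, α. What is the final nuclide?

Rn-220

Start: (A, Z) = (232, 90).
After α: (228, 88).
After β⁻: (228, 89).
After β⁻: (228, 90).
After α: (224, 88).
After α: (220, 86).
Z = 86 is radon.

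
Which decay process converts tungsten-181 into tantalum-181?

ΔA = 181 − 181 = 0; ΔZ = 73 − 74 = -1.
A is unchanged and Z drops by 1 — a proton has become a neutron (β⁺ emission or electron capture).

beta-plus decay or electron capture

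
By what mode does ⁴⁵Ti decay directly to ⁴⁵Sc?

beta-plus decay or electron capture

ΔA = 45 − 45 = 0; ΔZ = 21 − 22 = -1.
A is unchanged and Z drops by 1 — a proton has become a neutron (β⁺ emission or electron capture).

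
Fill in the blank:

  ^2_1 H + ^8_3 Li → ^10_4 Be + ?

Conserve mass number: 2 + 8 = 10 + A, so A = 0.
Conserve atomic number: 1 + 3 = 4 + Z, so Z = 0.
A = 0 and Z = 0 is ^0_0 γ — a gamma ray.

gamma ray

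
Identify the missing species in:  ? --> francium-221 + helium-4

Ac-225

Conserve mass number: A = 221 + 4, so A = 225.
Conserve atomic number: Z = 87 + 2, so Z = 89.
Z = 89 is actinium, so the species is actinium-225.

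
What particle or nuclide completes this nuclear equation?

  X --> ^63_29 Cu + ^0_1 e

Conserve mass number: A = 63 + 0, so A = 63.
Conserve atomic number: Z = 29 + 1, so Z = 30.
Z = 30 is zinc, so the species is ^63_30 Zn.

Zn-63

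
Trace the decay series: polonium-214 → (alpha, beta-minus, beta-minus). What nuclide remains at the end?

Start: (A, Z) = (214, 84).
After α: (210, 82).
After β⁻: (210, 83).
After β⁻: (210, 84).
Z = 84 is polonium.

Po-210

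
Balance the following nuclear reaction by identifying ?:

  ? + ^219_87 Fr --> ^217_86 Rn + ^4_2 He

Conserve mass number: A + 219 = 217 + 4, so A = 2.
Conserve atomic number: Z + 87 = 86 + 2, so Z = 1.
A = 2 and Z = 1 is ^2_1 H — a deuteron.

deuteron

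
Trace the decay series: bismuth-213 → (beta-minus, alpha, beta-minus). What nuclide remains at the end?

Start: (A, Z) = (213, 83).
After β⁻: (213, 84).
After α: (209, 82).
After β⁻: (209, 83).
Z = 83 is bismuth.

Bi-209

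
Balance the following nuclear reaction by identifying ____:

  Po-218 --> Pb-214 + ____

alpha particle

Conserve mass number: 218 = 214 + A, so A = 4.
Conserve atomic number: 84 = 82 + Z, so Z = 2.
A = 4 and Z = 2 is He-4 — an alpha particle.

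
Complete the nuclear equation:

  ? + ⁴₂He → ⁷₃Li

Conserve mass number: A + 4 = 7, so A = 3.
Conserve atomic number: Z + 2 = 3, so Z = 1.
A = 3 and Z = 1 is ³₁H — a triton.

triton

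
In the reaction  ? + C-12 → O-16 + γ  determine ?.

alpha particle

Conserve mass number: A + 12 = 16 + 0, so A = 4.
Conserve atomic number: Z + 6 = 8 + 0, so Z = 2.
A = 4 and Z = 2 is He-4 — an alpha particle.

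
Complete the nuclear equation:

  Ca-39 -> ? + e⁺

K-39

Conserve mass number: 39 = A + 0, so A = 39.
Conserve atomic number: 20 = Z + 1, so Z = 19.
Z = 19 is potassium, so the species is K-39.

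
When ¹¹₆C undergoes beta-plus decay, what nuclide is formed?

B-11

Beta-plus decay: mass number changes by +0, atomic number by -1.
A: 11 = 11; Z: 6 − 1 = 5.
Z = 5 is boron, so the daughter is ¹¹₅B.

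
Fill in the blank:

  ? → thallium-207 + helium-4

Bi-211

Conserve mass number: A = 207 + 4, so A = 211.
Conserve atomic number: Z = 81 + 2, so Z = 83.
Z = 83 is bismuth, so the species is bismuth-211.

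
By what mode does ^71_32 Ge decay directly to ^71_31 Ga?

ΔA = 71 − 71 = 0; ΔZ = 31 − 32 = -1.
A is unchanged and Z drops by 1 — a proton has become a neutron (β⁺ emission or electron capture).

beta-plus decay or electron capture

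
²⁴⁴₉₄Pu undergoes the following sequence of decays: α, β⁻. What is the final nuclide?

Start: (A, Z) = (244, 94).
After α: (240, 92).
After β⁻: (240, 93).
Z = 93 is neptunium.

Np-240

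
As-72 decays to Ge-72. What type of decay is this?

beta-plus decay or electron capture

ΔA = 72 − 72 = 0; ΔZ = 32 − 33 = -1.
A is unchanged and Z drops by 1 — a proton has become a neutron (β⁺ emission or electron capture).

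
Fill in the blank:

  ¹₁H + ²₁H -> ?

He-3

Conserve mass number: 1 + 2 = A, so A = 3.
Conserve atomic number: 1 + 1 = Z, so Z = 2.
Z = 2 is helium, so the species is ³₂He.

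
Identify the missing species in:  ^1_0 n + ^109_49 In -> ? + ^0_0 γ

Conserve mass number: 1 + 109 = A + 0, so A = 110.
Conserve atomic number: 0 + 49 = Z + 0, so Z = 49.
Z = 49 is indium, so the species is ^110_49 In.

In-110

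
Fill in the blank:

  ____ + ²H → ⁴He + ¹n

Conserve mass number: A + 2 = 4 + 1, so A = 3.
Conserve atomic number: Z + 1 = 2 + 0, so Z = 1.
A = 3 and Z = 1 is ³H — a triton.

triton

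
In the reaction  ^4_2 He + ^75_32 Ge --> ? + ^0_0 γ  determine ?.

Se-79

Conserve mass number: 4 + 75 = A + 0, so A = 79.
Conserve atomic number: 2 + 32 = Z + 0, so Z = 34.
Z = 34 is selenium, so the species is ^79_34 Se.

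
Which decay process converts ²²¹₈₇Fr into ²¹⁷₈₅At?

alpha decay

ΔA = 217 − 221 = -4; ΔZ = 85 − 87 = -2.
A drops by 4 and Z drops by 2 — the signature of alpha emission.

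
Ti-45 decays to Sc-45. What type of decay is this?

ΔA = 45 − 45 = 0; ΔZ = 21 − 22 = -1.
A is unchanged and Z drops by 1 — a proton has become a neutron (β⁺ emission or electron capture).

beta-plus decay or electron capture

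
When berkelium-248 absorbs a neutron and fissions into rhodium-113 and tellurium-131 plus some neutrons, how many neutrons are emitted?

5

Conserve mass number: 249 = 113 + 131 + k, so k = 249 − 244 = 5.
Check atomic number: 97 = 45 + 52 + 0 = 97. ✓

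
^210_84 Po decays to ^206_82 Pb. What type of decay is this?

alpha decay

ΔA = 206 − 210 = -4; ΔZ = 82 − 84 = -2.
A drops by 4 and Z drops by 2 — the signature of alpha emission.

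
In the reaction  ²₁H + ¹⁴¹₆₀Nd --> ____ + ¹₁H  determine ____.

Nd-142

Conserve mass number: 2 + 141 = A + 1, so A = 142.
Conserve atomic number: 1 + 60 = Z + 1, so Z = 60.
Z = 60 is neodymium, so the species is ¹⁴²₆₀Nd.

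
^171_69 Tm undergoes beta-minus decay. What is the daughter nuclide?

Beta-minus decay: mass number changes by +0, atomic number by +1.
A: 171 = 171; Z: 69 + 1 = 70.
Z = 70 is ytterbium, so the daughter is ^171_70 Yb.

Yb-171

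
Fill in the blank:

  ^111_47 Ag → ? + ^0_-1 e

Cd-111

Conserve mass number: 111 = A + 0, so A = 111.
Conserve atomic number: 47 = Z − 1, so Z = 48.
Z = 48 is cadmium, so the species is ^111_48 Cd.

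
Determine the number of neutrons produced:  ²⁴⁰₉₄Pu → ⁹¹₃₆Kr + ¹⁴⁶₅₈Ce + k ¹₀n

Conserve mass number: 240 = 91 + 146 + k, so k = 240 − 237 = 3.
Check atomic number: 94 = 36 + 58 + 0 = 94. ✓

3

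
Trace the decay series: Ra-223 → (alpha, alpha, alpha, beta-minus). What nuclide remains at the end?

Bi-211

Start: (A, Z) = (223, 88).
After α: (219, 86).
After α: (215, 84).
After α: (211, 82).
After β⁻: (211, 83).
Z = 83 is bismuth.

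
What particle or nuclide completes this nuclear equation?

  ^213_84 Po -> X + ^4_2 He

Conserve mass number: 213 = A + 4, so A = 209.
Conserve atomic number: 84 = Z + 2, so Z = 82.
Z = 82 is lead, so the species is ^209_82 Pb.

Pb-209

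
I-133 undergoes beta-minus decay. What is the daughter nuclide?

Beta-minus decay: mass number changes by +0, atomic number by +1.
A: 133 = 133; Z: 53 + 1 = 54.
Z = 54 is xenon, so the daughter is Xe-133.

Xe-133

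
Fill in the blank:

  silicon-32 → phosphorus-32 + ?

Conserve mass number: 32 = 32 + A, so A = 0.
Conserve atomic number: 14 = 15 + Z, so Z = -1.
A = 0 and Z = -1 is e⁻ — a beta-minus particle.

beta-minus particle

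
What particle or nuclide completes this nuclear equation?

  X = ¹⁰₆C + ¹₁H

Conserve mass number: A = 10 + 1, so A = 11.
Conserve atomic number: Z = 6 + 1, so Z = 7.
Z = 7 is nitrogen, so the species is ¹¹₇N.

N-11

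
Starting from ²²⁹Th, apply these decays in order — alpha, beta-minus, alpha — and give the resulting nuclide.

Start: (A, Z) = (229, 90).
After α: (225, 88).
After β⁻: (225, 89).
After α: (221, 87).
Z = 87 is francium.

Fr-221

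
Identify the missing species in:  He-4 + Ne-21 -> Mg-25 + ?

gamma ray

Conserve mass number: 4 + 21 = 25 + A, so A = 0.
Conserve atomic number: 2 + 10 = 12 + Z, so Z = 0.
A = 0 and Z = 0 is γ — a gamma ray.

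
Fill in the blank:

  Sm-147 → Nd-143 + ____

Conserve mass number: 147 = 143 + A, so A = 4.
Conserve atomic number: 62 = 60 + Z, so Z = 2.
A = 4 and Z = 2 is He-4 — an alpha particle.

alpha particle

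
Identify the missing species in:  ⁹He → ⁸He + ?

Conserve mass number: 9 = 8 + A, so A = 1.
Conserve atomic number: 2 = 2 + Z, so Z = 0.
A = 1 and Z = 0 is ¹n — a neutron.

neutron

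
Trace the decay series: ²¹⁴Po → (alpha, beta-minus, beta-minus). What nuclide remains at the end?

Po-210

Start: (A, Z) = (214, 84).
After α: (210, 82).
After β⁻: (210, 83).
After β⁻: (210, 84).
Z = 84 is polonium.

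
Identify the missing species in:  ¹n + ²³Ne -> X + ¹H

F-23

Conserve mass number: 1 + 23 = A + 1, so A = 23.
Conserve atomic number: 0 + 10 = Z + 1, so Z = 9.
Z = 9 is fluorine, so the species is ²³F.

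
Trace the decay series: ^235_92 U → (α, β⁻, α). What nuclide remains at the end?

Ac-227

Start: (A, Z) = (235, 92).
After α: (231, 90).
After β⁻: (231, 91).
After α: (227, 89).
Z = 89 is actinium.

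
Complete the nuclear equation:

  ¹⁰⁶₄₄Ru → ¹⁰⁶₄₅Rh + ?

beta-minus particle

Conserve mass number: 106 = 106 + A, so A = 0.
Conserve atomic number: 44 = 45 + Z, so Z = -1.
A = 0 and Z = -1 is ⁰₋₁e — a beta-minus particle.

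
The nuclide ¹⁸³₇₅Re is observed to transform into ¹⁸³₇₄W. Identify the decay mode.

beta-plus decay or electron capture

ΔA = 183 − 183 = 0; ΔZ = 74 − 75 = -1.
A is unchanged and Z drops by 1 — a proton has become a neutron (β⁺ emission or electron capture).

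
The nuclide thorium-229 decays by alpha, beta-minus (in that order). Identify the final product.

Ac-225

Start: (A, Z) = (229, 90).
After α: (225, 88).
After β⁻: (225, 89).
Z = 89 is actinium.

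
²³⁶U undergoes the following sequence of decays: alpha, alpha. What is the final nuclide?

Ra-228

Start: (A, Z) = (236, 92).
After α: (232, 90).
After α: (228, 88).
Z = 88 is radium.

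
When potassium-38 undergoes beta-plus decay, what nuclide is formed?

Beta-plus decay: mass number changes by +0, atomic number by -1.
A: 38 = 38; Z: 19 − 1 = 18.
Z = 18 is argon, so the daughter is argon-38.

Ar-38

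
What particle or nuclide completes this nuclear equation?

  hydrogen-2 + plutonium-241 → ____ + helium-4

Conserve mass number: 2 + 241 = A + 4, so A = 239.
Conserve atomic number: 1 + 94 = Z + 2, so Z = 93.
Z = 93 is neptunium, so the species is neptunium-239.

Np-239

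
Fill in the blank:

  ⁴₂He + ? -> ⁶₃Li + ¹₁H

He-3

Conserve mass number: 4 + A = 6 + 1, so A = 3.
Conserve atomic number: 2 + Z = 3 + 1, so Z = 2.
Z = 2 is helium, so the species is ³₂He.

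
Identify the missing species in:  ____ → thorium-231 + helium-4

Conserve mass number: A = 231 + 4, so A = 235.
Conserve atomic number: Z = 90 + 2, so Z = 92.
Z = 92 is uranium, so the species is uranium-235.

U-235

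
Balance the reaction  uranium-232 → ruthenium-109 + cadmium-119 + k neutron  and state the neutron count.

4

Conserve mass number: 232 = 109 + 119 + k, so k = 232 − 228 = 4.
Check atomic number: 92 = 44 + 48 + 0 = 92. ✓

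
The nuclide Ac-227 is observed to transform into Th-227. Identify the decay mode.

beta-minus decay

ΔA = 227 − 227 = 0; ΔZ = 90 − 89 = +1.
A is unchanged and Z rises by 1 — a neutron has become a proton (β⁻ decay).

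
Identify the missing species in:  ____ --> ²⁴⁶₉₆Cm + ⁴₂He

Cf-250

Conserve mass number: A = 246 + 4, so A = 250.
Conserve atomic number: Z = 96 + 2, so Z = 98.
Z = 98 is californium, so the species is ²⁵⁰₉₈Cf.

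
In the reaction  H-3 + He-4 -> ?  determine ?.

Conserve mass number: 3 + 4 = A, so A = 7.
Conserve atomic number: 1 + 2 = Z, so Z = 3.
Z = 3 is lithium, so the species is Li-7.

Li-7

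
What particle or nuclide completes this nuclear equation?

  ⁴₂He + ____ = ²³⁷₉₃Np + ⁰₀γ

Pa-233

Conserve mass number: 4 + A = 237 + 0, so A = 233.
Conserve atomic number: 2 + Z = 93 + 0, so Z = 91.
Z = 91 is protactinium, so the species is ²³³₉₁Pa.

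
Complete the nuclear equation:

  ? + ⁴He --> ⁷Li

triton

Conserve mass number: A + 4 = 7, so A = 3.
Conserve atomic number: Z + 2 = 3, so Z = 1.
A = 3 and Z = 1 is ³H — a triton.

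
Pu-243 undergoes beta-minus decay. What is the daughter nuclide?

Am-243

Beta-minus decay: mass number changes by +0, atomic number by +1.
A: 243 = 243; Z: 94 + 1 = 95.
Z = 95 is americium, so the daughter is Am-243.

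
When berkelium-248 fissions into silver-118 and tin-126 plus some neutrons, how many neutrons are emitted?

4

Conserve mass number: 248 = 118 + 126 + k, so k = 248 − 244 = 4.
Check atomic number: 97 = 47 + 50 + 0 = 97. ✓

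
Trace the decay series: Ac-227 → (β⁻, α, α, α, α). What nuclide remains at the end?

Start: (A, Z) = (227, 89).
After β⁻: (227, 90).
After α: (223, 88).
After α: (219, 86).
After α: (215, 84).
After α: (211, 82).
Z = 82 is lead.

Pb-211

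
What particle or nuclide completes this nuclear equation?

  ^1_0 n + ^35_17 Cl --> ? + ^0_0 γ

Cl-36

Conserve mass number: 1 + 35 = A + 0, so A = 36.
Conserve atomic number: 0 + 17 = Z + 0, so Z = 17.
Z = 17 is chlorine, so the species is ^36_17 Cl.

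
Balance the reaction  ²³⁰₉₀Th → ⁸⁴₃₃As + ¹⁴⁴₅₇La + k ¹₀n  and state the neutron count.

Conserve mass number: 230 = 84 + 144 + k, so k = 230 − 228 = 2.
Check atomic number: 90 = 33 + 57 + 0 = 90. ✓

2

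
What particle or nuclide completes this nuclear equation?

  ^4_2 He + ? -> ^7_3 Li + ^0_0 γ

triton

Conserve mass number: 4 + A = 7 + 0, so A = 3.
Conserve atomic number: 2 + Z = 3 + 0, so Z = 1.
A = 3 and Z = 1 is ^3_1 H — a triton.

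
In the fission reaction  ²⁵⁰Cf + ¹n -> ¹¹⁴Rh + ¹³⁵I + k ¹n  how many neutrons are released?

Conserve mass number: 251 = 114 + 135 + k, so k = 251 − 249 = 2.
Check atomic number: 98 = 45 + 53 + 0 = 98. ✓

2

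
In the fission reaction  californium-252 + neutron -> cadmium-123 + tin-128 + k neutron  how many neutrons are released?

Conserve mass number: 253 = 123 + 128 + k, so k = 253 − 251 = 2.
Check atomic number: 98 = 48 + 50 + 0 = 98. ✓

2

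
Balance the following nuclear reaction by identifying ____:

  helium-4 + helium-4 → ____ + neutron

Be-7

Conserve mass number: 4 + 4 = A + 1, so A = 7.
Conserve atomic number: 2 + 2 = Z + 0, so Z = 4.
Z = 4 is beryllium, so the species is beryllium-7.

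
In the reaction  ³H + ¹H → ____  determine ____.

He-4

Conserve mass number: 3 + 1 = A, so A = 4.
Conserve atomic number: 1 + 1 = Z, so Z = 2.
A = 4 and Z = 2 is ⁴He — an alpha particle.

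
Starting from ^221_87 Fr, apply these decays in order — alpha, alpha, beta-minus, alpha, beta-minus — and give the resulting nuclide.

Start: (A, Z) = (221, 87).
After α: (217, 85).
After α: (213, 83).
After β⁻: (213, 84).
After α: (209, 82).
After β⁻: (209, 83).
Z = 83 is bismuth.

Bi-209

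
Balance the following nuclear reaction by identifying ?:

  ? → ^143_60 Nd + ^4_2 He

Sm-147

Conserve mass number: A = 143 + 4, so A = 147.
Conserve atomic number: Z = 60 + 2, so Z = 62.
Z = 62 is samarium, so the species is ^147_62 Sm.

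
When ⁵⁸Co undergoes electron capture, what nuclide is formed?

Electron capture: mass number changes by +0, atomic number by -1.
A: 58 = 58; Z: 27 − 1 = 26.
Z = 26 is iron, so the daughter is ⁵⁸Fe.

Fe-58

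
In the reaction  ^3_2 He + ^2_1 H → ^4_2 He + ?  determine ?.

Conserve mass number: 3 + 2 = 4 + A, so A = 1.
Conserve atomic number: 2 + 1 = 2 + Z, so Z = 1.
A = 1 and Z = 1 is ^1_1 H — a proton.

proton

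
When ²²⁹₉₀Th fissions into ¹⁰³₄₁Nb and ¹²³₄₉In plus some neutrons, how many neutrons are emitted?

Conserve mass number: 229 = 103 + 123 + k, so k = 229 − 226 = 3.
Check atomic number: 90 = 41 + 49 + 0 = 90. ✓

3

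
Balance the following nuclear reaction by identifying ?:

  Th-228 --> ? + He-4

Ra-224

Conserve mass number: 228 = A + 4, so A = 224.
Conserve atomic number: 90 = Z + 2, so Z = 88.
Z = 88 is radium, so the species is Ra-224.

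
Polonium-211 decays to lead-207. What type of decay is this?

alpha decay

ΔA = 207 − 211 = -4; ΔZ = 82 − 84 = -2.
A drops by 4 and Z drops by 2 — the signature of alpha emission.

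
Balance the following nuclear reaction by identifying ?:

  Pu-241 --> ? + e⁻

Am-241

Conserve mass number: 241 = A + 0, so A = 241.
Conserve atomic number: 94 = Z − 1, so Z = 95.
Z = 95 is americium, so the species is Am-241.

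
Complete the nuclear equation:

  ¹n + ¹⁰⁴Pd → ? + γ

Conserve mass number: 1 + 104 = A + 0, so A = 105.
Conserve atomic number: 0 + 46 = Z + 0, so Z = 46.
Z = 46 is palladium, so the species is ¹⁰⁵Pd.

Pd-105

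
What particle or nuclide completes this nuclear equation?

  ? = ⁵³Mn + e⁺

Conserve mass number: A = 53 + 0, so A = 53.
Conserve atomic number: Z = 25 + 1, so Z = 26.
Z = 26 is iron, so the species is ⁵³Fe.

Fe-53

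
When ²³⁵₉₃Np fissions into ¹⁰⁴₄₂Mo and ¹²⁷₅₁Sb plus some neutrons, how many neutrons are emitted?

4

Conserve mass number: 235 = 104 + 127 + k, so k = 235 − 231 = 4.
Check atomic number: 93 = 42 + 51 + 0 = 93. ✓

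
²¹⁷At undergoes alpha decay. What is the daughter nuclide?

Bi-213

Alpha decay: mass number changes by -4, atomic number by -2.
A: 217 − 4 = 213; Z: 85 − 2 = 83.
Z = 83 is bismuth, so the daughter is ²¹³Bi.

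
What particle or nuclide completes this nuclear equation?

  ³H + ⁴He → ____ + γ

Conserve mass number: 3 + 4 = A + 0, so A = 7.
Conserve atomic number: 1 + 2 = Z + 0, so Z = 3.
Z = 3 is lithium, so the species is ⁷Li.

Li-7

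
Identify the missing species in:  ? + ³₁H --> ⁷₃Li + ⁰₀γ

alpha particle

Conserve mass number: A + 3 = 7 + 0, so A = 4.
Conserve atomic number: Z + 1 = 3 + 0, so Z = 2.
A = 4 and Z = 2 is ⁴₂He — an alpha particle.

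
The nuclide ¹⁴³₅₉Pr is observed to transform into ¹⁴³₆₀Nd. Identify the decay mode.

beta-minus decay

ΔA = 143 − 143 = 0; ΔZ = 60 − 59 = +1.
A is unchanged and Z rises by 1 — a neutron has become a proton (β⁻ decay).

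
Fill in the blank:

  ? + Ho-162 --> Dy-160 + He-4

Conserve mass number: A + 162 = 160 + 4, so A = 2.
Conserve atomic number: Z + 67 = 66 + 2, so Z = 1.
A = 2 and Z = 1 is H-2 — a deuteron.

deuteron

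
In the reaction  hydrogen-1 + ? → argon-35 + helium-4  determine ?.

Conserve mass number: 1 + A = 35 + 4, so A = 38.
Conserve atomic number: 1 + Z = 18 + 2, so Z = 19.
Z = 19 is potassium, so the species is potassium-38.

K-38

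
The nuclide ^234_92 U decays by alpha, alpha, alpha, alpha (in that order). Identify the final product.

Start: (A, Z) = (234, 92).
After α: (230, 90).
After α: (226, 88).
After α: (222, 86).
After α: (218, 84).
Z = 84 is polonium.

Po-218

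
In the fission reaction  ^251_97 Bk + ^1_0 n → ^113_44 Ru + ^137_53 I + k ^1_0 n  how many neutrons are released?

Conserve mass number: 252 = 113 + 137 + k, so k = 252 − 250 = 2.
Check atomic number: 97 = 44 + 53 + 0 = 97. ✓

2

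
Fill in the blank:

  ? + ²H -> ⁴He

deuteron

Conserve mass number: A + 2 = 4, so A = 2.
Conserve atomic number: Z + 1 = 2, so Z = 1.
A = 2 and Z = 1 is ²H — a deuteron.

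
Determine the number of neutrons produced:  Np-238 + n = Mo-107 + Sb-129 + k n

Conserve mass number: 239 = 107 + 129 + k, so k = 239 − 236 = 3.
Check atomic number: 93 = 42 + 51 + 0 = 93. ✓

3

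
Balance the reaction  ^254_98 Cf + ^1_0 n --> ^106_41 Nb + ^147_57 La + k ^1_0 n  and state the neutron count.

2

Conserve mass number: 255 = 106 + 147 + k, so k = 255 − 253 = 2.
Check atomic number: 98 = 41 + 57 + 0 = 98. ✓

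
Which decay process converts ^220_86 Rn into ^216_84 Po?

ΔA = 216 − 220 = -4; ΔZ = 84 − 86 = -2.
A drops by 4 and Z drops by 2 — the signature of alpha emission.

alpha decay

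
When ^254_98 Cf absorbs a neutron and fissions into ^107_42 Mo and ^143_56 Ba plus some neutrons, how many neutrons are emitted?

Conserve mass number: 255 = 107 + 143 + k, so k = 255 − 250 = 5.
Check atomic number: 98 = 42 + 56 + 0 = 98. ✓

5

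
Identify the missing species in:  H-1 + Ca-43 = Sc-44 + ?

Conserve mass number: 1 + 43 = 44 + A, so A = 0.
Conserve atomic number: 1 + 20 = 21 + Z, so Z = 0.
A = 0 and Z = 0 is γ — a gamma ray.

gamma ray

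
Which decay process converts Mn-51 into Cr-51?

beta-plus decay or electron capture

ΔA = 51 − 51 = 0; ΔZ = 24 − 25 = -1.
A is unchanged and Z drops by 1 — a proton has become a neutron (β⁺ emission or electron capture).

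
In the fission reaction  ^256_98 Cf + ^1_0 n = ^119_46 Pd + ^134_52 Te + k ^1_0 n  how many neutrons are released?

Conserve mass number: 257 = 119 + 134 + k, so k = 257 − 253 = 4.
Check atomic number: 98 = 46 + 52 + 0 = 98. ✓

4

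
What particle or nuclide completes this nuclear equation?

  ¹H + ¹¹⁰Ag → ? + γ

Cd-111

Conserve mass number: 1 + 110 = A + 0, so A = 111.
Conserve atomic number: 1 + 47 = Z + 0, so Z = 48.
Z = 48 is cadmium, so the species is ¹¹¹Cd.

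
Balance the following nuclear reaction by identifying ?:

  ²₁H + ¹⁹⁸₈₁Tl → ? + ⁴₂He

Conserve mass number: 2 + 198 = A + 4, so A = 196.
Conserve atomic number: 1 + 81 = Z + 2, so Z = 80.
Z = 80 is mercury, so the species is ¹⁹⁶₈₀Hg.

Hg-196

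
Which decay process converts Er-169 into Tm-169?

beta-minus decay

ΔA = 169 − 169 = 0; ΔZ = 69 − 68 = +1.
A is unchanged and Z rises by 1 — a neutron has become a proton (β⁻ decay).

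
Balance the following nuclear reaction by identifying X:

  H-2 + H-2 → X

He-4

Conserve mass number: 2 + 2 = A, so A = 4.
Conserve atomic number: 1 + 1 = Z, so Z = 2.
A = 4 and Z = 2 is He-4 — an alpha particle.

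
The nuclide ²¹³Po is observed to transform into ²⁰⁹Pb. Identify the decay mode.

ΔA = 209 − 213 = -4; ΔZ = 82 − 84 = -2.
A drops by 4 and Z drops by 2 — the signature of alpha emission.

alpha decay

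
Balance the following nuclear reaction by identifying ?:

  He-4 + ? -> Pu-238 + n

U-235

Conserve mass number: 4 + A = 238 + 1, so A = 235.
Conserve atomic number: 2 + Z = 94 + 0, so Z = 92.
Z = 92 is uranium, so the species is U-235.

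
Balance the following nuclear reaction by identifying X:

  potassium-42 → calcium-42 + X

beta-minus particle

Conserve mass number: 42 = 42 + A, so A = 0.
Conserve atomic number: 19 = 20 + Z, so Z = -1.
A = 0 and Z = -1 is e⁻ — a beta-minus particle.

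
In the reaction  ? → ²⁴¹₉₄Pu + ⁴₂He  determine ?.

Cm-245

Conserve mass number: A = 241 + 4, so A = 245.
Conserve atomic number: Z = 94 + 2, so Z = 96.
Z = 96 is curium, so the species is ²⁴⁵₉₆Cm.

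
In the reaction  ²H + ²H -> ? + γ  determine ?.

Conserve mass number: 2 + 2 = A + 0, so A = 4.
Conserve atomic number: 1 + 1 = Z + 0, so Z = 2.
A = 4 and Z = 2 is ⁴He — an alpha particle.

He-4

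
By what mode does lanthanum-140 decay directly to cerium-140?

ΔA = 140 − 140 = 0; ΔZ = 58 − 57 = +1.
A is unchanged and Z rises by 1 — a neutron has become a proton (β⁻ decay).

beta-minus decay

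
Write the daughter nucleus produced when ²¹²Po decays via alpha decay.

Alpha decay: mass number changes by -4, atomic number by -2.
A: 212 − 4 = 208; Z: 84 − 2 = 82.
Z = 82 is lead, so the daughter is ²⁰⁸Pb.

Pb-208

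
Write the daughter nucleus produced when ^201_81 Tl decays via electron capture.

Hg-201

Electron capture: mass number changes by +0, atomic number by -1.
A: 201 = 201; Z: 81 − 1 = 80.
Z = 80 is mercury, so the daughter is ^201_80 Hg.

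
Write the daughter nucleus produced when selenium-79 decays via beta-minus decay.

Br-79

Beta-minus decay: mass number changes by +0, atomic number by +1.
A: 79 = 79; Z: 34 + 1 = 35.
Z = 35 is bromine, so the daughter is bromine-79.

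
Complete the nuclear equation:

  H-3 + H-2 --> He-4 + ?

Conserve mass number: 3 + 2 = 4 + A, so A = 1.
Conserve atomic number: 1 + 1 = 2 + Z, so Z = 0.
A = 1 and Z = 0 is n — a neutron.

neutron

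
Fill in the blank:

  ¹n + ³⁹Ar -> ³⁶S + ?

alpha particle

Conserve mass number: 1 + 39 = 36 + A, so A = 4.
Conserve atomic number: 0 + 18 = 16 + Z, so Z = 2.
A = 4 and Z = 2 is ⁴He — an alpha particle.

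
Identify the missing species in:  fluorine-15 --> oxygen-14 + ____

proton

Conserve mass number: 15 = 14 + A, so A = 1.
Conserve atomic number: 9 = 8 + Z, so Z = 1.
A = 1 and Z = 1 is hydrogen-1 — a proton.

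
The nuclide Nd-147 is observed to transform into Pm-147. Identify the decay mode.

beta-minus decay

ΔA = 147 − 147 = 0; ΔZ = 61 − 60 = +1.
A is unchanged and Z rises by 1 — a neutron has become a proton (β⁻ decay).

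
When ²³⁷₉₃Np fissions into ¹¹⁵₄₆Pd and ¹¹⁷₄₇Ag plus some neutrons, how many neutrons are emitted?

5

Conserve mass number: 237 = 115 + 117 + k, so k = 237 − 232 = 5.
Check atomic number: 93 = 46 + 47 + 0 = 93. ✓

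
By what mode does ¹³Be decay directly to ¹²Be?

ΔA = 12 − 13 = -1; ΔZ = 4 − 4 = +0.
A drops by 1 with Z unchanged — a neutron was emitted.

neutron emission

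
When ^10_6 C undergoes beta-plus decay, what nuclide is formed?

B-10

Beta-plus decay: mass number changes by +0, atomic number by -1.
A: 10 = 10; Z: 6 − 1 = 5.
Z = 5 is boron, so the daughter is ^10_5 B.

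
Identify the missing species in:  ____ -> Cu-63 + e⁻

Ni-63

Conserve mass number: A = 63 + 0, so A = 63.
Conserve atomic number: Z = 29 − 1, so Z = 28.
Z = 28 is nickel, so the species is Ni-63.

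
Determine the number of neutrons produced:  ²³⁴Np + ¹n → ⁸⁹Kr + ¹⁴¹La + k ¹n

Conserve mass number: 235 = 89 + 141 + k, so k = 235 − 230 = 5.
Check atomic number: 93 = 36 + 57 + 0 = 93. ✓

5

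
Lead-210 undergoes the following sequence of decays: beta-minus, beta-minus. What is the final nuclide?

Start: (A, Z) = (210, 82).
After β⁻: (210, 83).
After β⁻: (210, 84).
Z = 84 is polonium.

Po-210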